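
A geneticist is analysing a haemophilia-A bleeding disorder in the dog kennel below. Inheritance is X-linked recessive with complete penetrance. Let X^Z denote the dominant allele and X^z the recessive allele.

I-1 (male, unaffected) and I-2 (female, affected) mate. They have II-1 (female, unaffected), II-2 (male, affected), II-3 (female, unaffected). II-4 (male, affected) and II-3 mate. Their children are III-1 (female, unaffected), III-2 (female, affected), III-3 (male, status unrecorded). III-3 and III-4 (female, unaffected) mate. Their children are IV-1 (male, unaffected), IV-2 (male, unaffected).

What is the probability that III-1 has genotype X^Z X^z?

1

III-1 is unaffected so carries Z and received z from II-4 (X^z Y), so III-1 is X^Z X^z, giving P(X^Z X^z) = 1.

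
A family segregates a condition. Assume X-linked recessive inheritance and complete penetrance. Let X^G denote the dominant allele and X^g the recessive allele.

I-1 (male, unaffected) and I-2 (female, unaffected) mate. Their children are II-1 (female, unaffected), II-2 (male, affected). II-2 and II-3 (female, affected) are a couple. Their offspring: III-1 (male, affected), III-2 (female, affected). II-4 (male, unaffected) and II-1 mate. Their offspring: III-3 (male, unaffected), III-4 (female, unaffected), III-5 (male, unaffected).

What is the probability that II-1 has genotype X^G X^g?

I-1 is unaffected, so I-1 is X^G Y.
I-2 is unaffected so carries G and passed g to II-2 (X^g Y), so I-2 is X^G X^g.
Their cross gives offspring ratios 1/2 X^G X^G : 1/2 X^G X^g. Conditioning on II-1 being unaffected, P(X^G X^g) = 1/2 / 1 = 1/2 before taking II-1's own offspring into account.
II-4 is unaffected, so II-4 is X^G Y.
Now use II-1's offspring. Probability of each recorded status — unaffected son III-3: 1/2 if II-1 is X^G X^g, 1 if X^G X^G; unaffected son III-5: 1/2 if II-1 is X^G X^g, 1 if X^G X^G. (III-4: equally likely either way, so uninformative.)
Bayes: P(X^G X^g) = 1/2·1/4 / (1/2·1/4 + 1/2·1) = 1/5.

1/5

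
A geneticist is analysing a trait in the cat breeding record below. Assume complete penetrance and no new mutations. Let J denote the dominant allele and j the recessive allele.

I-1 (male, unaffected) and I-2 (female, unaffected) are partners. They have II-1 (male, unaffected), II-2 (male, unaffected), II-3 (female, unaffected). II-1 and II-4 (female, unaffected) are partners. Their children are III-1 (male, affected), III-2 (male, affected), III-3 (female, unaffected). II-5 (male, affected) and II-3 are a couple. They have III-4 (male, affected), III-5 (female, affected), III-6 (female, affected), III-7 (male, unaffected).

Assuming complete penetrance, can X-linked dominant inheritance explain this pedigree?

No

Under X-linked dominant, III-1 (affected, male) cannot arise from II-1 (unaffected) × II-4 (unaffected).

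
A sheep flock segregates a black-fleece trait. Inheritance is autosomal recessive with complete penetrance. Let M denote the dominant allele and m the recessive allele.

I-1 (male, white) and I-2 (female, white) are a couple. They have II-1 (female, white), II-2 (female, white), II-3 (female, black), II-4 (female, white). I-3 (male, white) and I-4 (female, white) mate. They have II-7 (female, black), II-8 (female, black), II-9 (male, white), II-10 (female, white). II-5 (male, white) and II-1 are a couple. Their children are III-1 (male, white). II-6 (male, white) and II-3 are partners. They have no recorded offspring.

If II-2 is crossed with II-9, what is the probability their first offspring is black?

I-1 is white so carries M and passed m to II-3 (mm), so I-1 is Mm.
I-2 is white so carries M and passed m to II-3 (mm), so I-2 is Mm.
II-2 is a white offspring of I-1 (Mm) × I-2 (Mm), whose cross gives 1/4 MM : 1/2 Mm : 1/4 mm; conditioning on being white, II-2 is MM with probability 1/3, Mm with probability 2/3.
I-3 is white so carries M and passed m to II-7 (mm), so I-3 is Mm.
I-4 is white so carries M and passed m to II-7 (mm), so I-4 is Mm.
II-9 is a white offspring of I-3 (Mm) × I-4 (Mm), whose cross gives 1/4 MM : 1/2 Mm : 1/4 mm; conditioning on being white, II-9 is MM with probability 1/3, Mm with probability 2/3.
Summing over parental genotype combinations, P(offspring is black) = 4/9·1/4 = 1/9.

1/9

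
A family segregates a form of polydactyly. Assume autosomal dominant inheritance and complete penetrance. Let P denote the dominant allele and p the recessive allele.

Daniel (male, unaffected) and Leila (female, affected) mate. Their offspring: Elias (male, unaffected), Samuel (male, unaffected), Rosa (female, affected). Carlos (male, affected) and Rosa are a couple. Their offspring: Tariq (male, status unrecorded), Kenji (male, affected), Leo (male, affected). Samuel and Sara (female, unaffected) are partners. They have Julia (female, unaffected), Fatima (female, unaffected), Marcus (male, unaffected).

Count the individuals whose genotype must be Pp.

2

Obligate heterozygotes: Leila is affected so carries P and passed p to Elias (pp), so Leila is Pp; Rosa is affected so carries P and received p from Daniel (pp), so Rosa is Pp.
Every other individual is either homozygous by phenotype or has at least one consistent homozygous assignment, so the count is 2.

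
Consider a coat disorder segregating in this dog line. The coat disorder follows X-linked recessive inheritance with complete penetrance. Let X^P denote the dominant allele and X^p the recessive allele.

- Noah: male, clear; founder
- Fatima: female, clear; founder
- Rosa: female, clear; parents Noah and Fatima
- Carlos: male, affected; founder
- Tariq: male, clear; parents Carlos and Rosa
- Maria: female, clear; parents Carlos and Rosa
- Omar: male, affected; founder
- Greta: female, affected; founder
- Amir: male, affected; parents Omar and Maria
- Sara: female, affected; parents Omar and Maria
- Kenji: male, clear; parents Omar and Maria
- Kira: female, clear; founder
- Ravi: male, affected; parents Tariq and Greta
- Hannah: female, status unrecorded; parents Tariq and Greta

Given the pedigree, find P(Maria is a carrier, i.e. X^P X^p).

Maria is clear so carries P and received p from Carlos (X^p Y), so Maria is X^P X^p, giving P(X^P X^p) = 1.

1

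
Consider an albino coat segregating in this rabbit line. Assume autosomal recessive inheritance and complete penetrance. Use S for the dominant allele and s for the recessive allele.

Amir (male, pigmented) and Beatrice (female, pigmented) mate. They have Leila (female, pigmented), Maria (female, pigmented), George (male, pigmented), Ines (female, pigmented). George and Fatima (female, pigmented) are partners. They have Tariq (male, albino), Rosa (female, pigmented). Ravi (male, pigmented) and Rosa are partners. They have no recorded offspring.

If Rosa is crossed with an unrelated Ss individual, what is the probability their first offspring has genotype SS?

George is pigmented so carries S and passed s to Tariq (ss), so George is Ss.
Fatima is pigmented so carries S and passed s to Tariq (ss), so Fatima is Ss.
Rosa is a pigmented offspring of George (Ss) × Fatima (Ss), whose cross gives 1/4 SS : 1/2 Ss : 1/4 ss; conditioning on being pigmented, Rosa is SS with probability 1/3, Ss with probability 2/3.
Summing over parental genotype combinations, P(offspring has genotype SS) = 1/3·1/2 + 2/3·1/4 = 1/3.

1/3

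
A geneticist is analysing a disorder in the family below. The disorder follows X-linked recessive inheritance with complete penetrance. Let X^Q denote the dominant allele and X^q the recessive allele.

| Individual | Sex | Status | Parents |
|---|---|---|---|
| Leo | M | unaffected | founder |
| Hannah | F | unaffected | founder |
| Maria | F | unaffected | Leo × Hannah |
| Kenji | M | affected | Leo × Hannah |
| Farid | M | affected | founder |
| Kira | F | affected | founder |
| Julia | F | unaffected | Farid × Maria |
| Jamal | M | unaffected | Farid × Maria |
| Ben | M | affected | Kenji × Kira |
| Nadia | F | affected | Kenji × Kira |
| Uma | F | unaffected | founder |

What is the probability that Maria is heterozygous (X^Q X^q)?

1/5

Leo is unaffected, so Leo is X^Q Y.
Hannah is unaffected so carries Q and passed q to Kenji (X^q Y), so Hannah is X^Q X^q.
Their cross gives offspring ratios 1/2 X^Q X^Q : 1/2 X^Q X^q. Conditioning on Maria being unaffected, P(X^Q X^q) = 1/2 / 1 = 1/2 before taking Maria's own offspring into account.
Farid is affected, so Farid is X^q Y.
Now use Maria's offspring. Probability of each recorded status — unaffected daughter Julia: 1/2 if Maria is X^Q X^q, 1 if X^Q X^Q; unaffected son Jamal: 1/2 if Maria is X^Q X^q, 1 if X^Q X^Q.
Bayes: P(X^Q X^q) = 1/2·1/4 / (1/2·1/4 + 1/2·1) = 1/5.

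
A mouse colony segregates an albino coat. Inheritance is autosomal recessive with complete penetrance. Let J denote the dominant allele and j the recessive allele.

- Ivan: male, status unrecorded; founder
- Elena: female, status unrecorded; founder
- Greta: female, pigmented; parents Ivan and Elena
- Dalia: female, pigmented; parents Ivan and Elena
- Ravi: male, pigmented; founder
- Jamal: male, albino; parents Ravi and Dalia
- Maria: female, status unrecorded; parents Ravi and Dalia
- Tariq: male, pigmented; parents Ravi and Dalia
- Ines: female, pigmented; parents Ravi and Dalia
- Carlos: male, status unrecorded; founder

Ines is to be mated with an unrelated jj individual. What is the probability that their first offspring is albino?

1/3

Ravi is pigmented so carries J and passed j to Jamal (jj), so Ravi is Jj.
Dalia is pigmented so carries J and passed j to Jamal (jj), so Dalia is Jj.
Ines is a pigmented offspring of Ravi (Jj) × Dalia (Jj), whose cross gives 1/4 JJ : 1/2 Jj : 1/4 jj; conditioning on being pigmented, Ines is JJ with probability 1/3, Jj with probability 2/3.
Summing over parental genotype combinations, P(offspring is albino) = 2/3·1/2 = 1/3.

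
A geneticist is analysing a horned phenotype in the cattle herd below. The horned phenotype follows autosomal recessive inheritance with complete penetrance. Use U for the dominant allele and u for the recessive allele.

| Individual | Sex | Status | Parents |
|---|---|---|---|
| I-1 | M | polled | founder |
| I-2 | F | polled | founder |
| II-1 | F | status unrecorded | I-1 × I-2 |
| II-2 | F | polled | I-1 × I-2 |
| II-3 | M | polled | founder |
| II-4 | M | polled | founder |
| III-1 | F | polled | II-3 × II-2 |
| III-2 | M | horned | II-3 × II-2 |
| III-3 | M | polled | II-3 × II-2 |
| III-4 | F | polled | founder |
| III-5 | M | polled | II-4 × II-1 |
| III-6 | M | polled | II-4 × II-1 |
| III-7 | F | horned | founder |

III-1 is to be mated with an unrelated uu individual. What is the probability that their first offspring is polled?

II-3 is polled so carries U and passed u to III-2 (uu), so II-3 is Uu.
II-2 is polled so carries U and passed u to III-2 (uu), so II-2 is Uu.
III-1 is a polled offspring of II-3 (Uu) × II-2 (Uu), whose cross gives 1/4 UU : 1/2 Uu : 1/4 uu; conditioning on being polled, III-1 is UU with probability 1/3, Uu with probability 2/3.
Summing over parental genotype combinations, P(offspring is polled) = 1/3·1 + 2/3·1/2 = 2/3.

2/3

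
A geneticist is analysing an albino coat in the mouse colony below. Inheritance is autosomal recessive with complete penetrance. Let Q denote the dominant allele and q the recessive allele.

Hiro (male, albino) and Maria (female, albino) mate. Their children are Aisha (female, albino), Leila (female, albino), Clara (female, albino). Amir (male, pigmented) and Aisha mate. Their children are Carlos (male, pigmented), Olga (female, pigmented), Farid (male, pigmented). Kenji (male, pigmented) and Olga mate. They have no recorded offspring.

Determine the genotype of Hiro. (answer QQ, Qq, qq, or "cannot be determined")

qq

Hiro is albino, so Hiro is qq.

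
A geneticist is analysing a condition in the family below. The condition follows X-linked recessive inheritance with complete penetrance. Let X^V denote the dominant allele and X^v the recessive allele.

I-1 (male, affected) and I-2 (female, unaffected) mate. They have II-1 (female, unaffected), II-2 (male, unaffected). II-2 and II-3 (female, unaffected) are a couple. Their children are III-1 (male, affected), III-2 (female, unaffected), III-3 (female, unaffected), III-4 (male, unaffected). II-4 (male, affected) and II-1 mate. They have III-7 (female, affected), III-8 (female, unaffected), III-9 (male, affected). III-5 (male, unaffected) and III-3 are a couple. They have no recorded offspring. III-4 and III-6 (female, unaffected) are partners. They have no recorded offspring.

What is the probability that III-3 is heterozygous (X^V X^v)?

II-2 is unaffected, so II-2 is X^V Y.
II-3 is unaffected so carries V and passed v to III-1 (X^v Y), so II-3 is X^V X^v.
Their cross gives offspring ratios 1/2 X^V X^V : 1/2 X^V X^v. Conditioning on III-3 being unaffected, P(X^V X^v) = 1/2 / 1 = 1/2.

1/2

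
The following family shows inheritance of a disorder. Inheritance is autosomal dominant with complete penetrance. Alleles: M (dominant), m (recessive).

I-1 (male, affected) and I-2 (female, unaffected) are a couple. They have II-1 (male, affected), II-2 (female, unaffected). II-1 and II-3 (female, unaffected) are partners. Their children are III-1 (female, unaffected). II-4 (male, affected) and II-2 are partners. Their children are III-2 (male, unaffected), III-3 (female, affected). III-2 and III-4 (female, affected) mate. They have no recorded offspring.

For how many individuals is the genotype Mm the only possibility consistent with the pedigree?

Obligate heterozygotes: I-1 is affected so carries M and passed m to II-2 (mm), so I-1 is Mm; II-1 is affected so carries M and received m from I-2 (mm), so II-1 is Mm; II-4 is affected so carries M and passed m to III-2 (mm), so II-4 is Mm; III-3 is affected so carries M and received m from II-2 (mm), so III-3 is Mm.
Every other individual is either homozygous by phenotype or has at least one consistent homozygous assignment, so the count is 4.

4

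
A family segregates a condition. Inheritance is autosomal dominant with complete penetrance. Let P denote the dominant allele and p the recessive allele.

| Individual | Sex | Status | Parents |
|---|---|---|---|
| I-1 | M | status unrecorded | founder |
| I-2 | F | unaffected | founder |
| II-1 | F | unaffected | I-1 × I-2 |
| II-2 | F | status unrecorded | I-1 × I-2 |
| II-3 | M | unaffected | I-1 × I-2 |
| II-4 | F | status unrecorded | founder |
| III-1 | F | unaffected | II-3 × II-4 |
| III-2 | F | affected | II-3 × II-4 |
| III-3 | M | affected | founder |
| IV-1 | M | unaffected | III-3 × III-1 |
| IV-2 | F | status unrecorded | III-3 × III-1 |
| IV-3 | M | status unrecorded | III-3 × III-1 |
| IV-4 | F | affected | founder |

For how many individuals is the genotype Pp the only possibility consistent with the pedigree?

3

Obligate heterozygotes: II-4 passed P to III-2 (Pp, whose p came from II-3) and passed p to III-1 (pp), so II-4 is Pp; III-2 is affected so carries P and received p from II-3 (pp), so III-2 is Pp; III-3 is affected so carries P and passed p to IV-1 (pp), so III-3 is Pp.
Every other individual is either homozygous by phenotype or has at least one consistent homozygous assignment, so the count is 3.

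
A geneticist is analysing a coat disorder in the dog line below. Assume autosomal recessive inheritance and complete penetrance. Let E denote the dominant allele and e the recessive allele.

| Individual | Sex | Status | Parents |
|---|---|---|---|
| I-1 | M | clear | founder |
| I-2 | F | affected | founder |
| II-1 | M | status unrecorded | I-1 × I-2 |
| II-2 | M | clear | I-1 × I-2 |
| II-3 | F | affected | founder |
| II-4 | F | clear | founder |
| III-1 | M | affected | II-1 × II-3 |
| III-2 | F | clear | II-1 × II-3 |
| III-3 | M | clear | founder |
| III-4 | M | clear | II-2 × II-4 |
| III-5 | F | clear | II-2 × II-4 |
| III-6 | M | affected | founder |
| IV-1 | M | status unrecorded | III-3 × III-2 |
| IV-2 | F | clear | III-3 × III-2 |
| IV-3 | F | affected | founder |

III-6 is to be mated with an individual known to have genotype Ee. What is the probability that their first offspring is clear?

1/2

III-6 is affected, so III-6 is ee.
The cross gives 1/2 Ee : 1/2 ee, so P(offspring is clear) = 1/2.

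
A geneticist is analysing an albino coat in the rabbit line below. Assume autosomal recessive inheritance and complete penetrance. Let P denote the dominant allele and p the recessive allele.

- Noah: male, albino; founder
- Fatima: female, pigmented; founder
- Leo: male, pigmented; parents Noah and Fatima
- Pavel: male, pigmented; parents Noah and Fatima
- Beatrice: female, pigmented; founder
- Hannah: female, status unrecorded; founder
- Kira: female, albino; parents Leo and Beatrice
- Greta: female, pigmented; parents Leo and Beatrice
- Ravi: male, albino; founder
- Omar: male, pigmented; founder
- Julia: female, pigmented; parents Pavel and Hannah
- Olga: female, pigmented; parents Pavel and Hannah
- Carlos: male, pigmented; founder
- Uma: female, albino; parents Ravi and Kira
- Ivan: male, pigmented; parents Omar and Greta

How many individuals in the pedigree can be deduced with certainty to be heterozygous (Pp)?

Obligate heterozygotes: Leo is pigmented so carries P and received p from Noah (pp), so Leo is Pp; Pavel is pigmented so carries P and received p from Noah (pp), so Pavel is Pp; Beatrice is pigmented so carries P and passed p to Kira (pp), so Beatrice is Pp.
Every other individual is either homozygous by phenotype or has at least one consistent homozygous assignment, so the count is 3.

3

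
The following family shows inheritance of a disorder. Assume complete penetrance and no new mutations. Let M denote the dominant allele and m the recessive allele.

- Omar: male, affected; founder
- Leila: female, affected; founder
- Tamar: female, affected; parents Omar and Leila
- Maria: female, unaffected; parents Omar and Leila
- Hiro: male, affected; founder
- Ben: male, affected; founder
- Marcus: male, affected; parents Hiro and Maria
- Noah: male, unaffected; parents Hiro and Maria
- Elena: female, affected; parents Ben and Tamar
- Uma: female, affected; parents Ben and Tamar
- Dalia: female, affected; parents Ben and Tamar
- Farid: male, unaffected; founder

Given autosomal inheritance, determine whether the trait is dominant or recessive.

Omar and Leila are both affected yet have an unaffected child Maria. Under a recessive model two affected parents are homozygous and every child would be affected, so the trait cannot be recessive.

dominant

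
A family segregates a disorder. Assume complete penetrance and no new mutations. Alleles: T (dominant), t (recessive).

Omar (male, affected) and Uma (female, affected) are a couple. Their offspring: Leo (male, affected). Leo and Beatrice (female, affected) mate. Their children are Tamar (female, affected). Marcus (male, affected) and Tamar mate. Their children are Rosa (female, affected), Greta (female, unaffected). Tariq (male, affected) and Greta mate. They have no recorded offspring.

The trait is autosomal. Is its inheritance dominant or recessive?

Marcus and Tamar are both affected yet have an unaffected child Greta. Under a recessive model two affected parents are homozygous and every child would be affected, so the trait cannot be recessive.

dominant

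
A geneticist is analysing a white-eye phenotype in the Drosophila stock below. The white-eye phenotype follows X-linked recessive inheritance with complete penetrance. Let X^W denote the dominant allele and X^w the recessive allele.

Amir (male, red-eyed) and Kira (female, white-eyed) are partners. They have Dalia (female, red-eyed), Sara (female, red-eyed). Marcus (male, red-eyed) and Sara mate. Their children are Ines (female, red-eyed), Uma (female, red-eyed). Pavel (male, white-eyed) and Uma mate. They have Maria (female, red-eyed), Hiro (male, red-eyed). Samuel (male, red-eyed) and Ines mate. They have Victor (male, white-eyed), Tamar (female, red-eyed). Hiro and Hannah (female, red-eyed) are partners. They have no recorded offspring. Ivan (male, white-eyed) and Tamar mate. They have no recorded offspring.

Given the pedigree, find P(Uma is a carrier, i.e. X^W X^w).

1/5

Marcus is red-eyed, so Marcus is X^W Y.
Sara is red-eyed so carries W and received w from Kira (X^w X^w), so Sara is X^W X^w.
Their cross gives offspring ratios 1/2 X^W X^W : 1/2 X^W X^w. Conditioning on Uma being red-eyed, P(X^W X^w) = 1/2 / 1 = 1/2 before taking Uma's own offspring into account.
Pavel is white-eyed, so Pavel is X^w Y.
Now use Uma's offspring. Probability of each recorded status — red-eyed daughter Maria: 1/2 if Uma is X^W X^w, 1 if X^W X^W; red-eyed son Hiro: 1/2 if Uma is X^W X^w, 1 if X^W X^W.
Bayes: P(X^W X^w) = 1/2·1/4 / (1/2·1/4 + 1/2·1) = 1/5.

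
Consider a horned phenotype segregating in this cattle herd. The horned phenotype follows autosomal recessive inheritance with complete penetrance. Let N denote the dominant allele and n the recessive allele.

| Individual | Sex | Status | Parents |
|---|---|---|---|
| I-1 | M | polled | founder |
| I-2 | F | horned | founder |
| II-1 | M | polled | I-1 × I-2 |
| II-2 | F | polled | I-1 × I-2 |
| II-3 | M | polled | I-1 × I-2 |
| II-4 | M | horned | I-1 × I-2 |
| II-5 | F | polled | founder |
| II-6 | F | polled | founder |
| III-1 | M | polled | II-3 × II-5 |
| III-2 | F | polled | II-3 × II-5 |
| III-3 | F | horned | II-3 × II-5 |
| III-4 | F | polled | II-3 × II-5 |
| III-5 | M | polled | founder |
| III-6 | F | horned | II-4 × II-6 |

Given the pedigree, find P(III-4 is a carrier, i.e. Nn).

2/3

II-3 is polled so carries N and received n from I-2 (nn), so II-3 is Nn.
II-5 is polled so carries N and passed n to III-3 (nn), so II-5 is Nn.
Their cross gives offspring ratios 1/4 NN : 1/2 Nn : 1/4 nn. Conditioning on III-4 being polled, P(Nn) = 1/2 / 3/4 = 2/3.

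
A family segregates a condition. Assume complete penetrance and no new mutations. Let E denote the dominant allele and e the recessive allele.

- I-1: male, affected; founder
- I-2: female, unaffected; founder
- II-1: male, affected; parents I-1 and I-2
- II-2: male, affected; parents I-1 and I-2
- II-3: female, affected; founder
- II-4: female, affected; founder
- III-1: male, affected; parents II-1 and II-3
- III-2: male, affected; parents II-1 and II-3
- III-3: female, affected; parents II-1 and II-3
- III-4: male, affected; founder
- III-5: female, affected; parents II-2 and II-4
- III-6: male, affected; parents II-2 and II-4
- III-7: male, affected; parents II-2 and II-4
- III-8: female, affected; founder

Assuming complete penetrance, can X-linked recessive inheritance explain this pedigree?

A consistent assignment under X-linked recessive exists: I-1 X^e Y, I-2 X^E X^e, II-1 X^e Y, II-2 X^e Y, II-3 X^e X^e, II-4 X^e X^e, III-1 X^e Y, III-2 X^e Y, III-3 X^e X^e, III-4 X^e Y, III-5 X^e X^e, III-6 X^e Y, III-7 X^e Y, III-8 X^e X^e.
In this assignment every recorded phenotype matches its genotype and every non-founder's genotype is obtainable from its parents' genotypes, so the pedigree is consistent.

Yes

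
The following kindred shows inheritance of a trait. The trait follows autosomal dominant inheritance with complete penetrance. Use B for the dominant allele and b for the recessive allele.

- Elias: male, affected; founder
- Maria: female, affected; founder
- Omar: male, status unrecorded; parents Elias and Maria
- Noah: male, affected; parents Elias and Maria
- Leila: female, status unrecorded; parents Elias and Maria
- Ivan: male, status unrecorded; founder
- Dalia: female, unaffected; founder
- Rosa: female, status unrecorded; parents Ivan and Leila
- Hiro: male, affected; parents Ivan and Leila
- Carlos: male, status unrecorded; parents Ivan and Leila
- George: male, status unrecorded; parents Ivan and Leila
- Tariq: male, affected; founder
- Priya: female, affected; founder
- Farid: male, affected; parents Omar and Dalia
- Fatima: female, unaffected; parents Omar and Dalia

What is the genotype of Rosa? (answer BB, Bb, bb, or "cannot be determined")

cannot be determined

Rosa's phenotype is unrecorded, and no parent or child forces a single allele at both positions; consistent genotype assignments exist with Rosa as BB or Bb or bb.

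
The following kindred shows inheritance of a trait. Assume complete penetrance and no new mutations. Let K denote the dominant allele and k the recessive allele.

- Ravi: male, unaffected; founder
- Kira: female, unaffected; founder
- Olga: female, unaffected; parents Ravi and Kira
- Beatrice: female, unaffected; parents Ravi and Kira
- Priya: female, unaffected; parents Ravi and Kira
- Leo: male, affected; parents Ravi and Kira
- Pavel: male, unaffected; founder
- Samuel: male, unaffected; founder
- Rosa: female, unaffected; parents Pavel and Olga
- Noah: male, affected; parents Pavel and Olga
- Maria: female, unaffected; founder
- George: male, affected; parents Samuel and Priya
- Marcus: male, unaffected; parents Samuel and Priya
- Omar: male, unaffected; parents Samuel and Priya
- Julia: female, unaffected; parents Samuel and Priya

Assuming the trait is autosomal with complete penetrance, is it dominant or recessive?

Ravi and Kira are both unaffected yet have an affected child Leo. Under dominance, an affected child requires at least one affected parent, so the trait cannot be dominant.

recessive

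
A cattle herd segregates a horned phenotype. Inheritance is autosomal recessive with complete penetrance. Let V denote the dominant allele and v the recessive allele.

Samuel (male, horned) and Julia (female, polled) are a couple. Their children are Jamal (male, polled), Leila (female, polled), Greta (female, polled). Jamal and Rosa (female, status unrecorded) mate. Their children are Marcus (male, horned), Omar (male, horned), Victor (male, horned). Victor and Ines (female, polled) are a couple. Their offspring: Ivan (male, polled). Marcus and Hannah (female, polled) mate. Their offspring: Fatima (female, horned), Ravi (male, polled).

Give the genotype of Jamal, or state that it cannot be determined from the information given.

From phenotype alone, Jamal is VV or Vv.
Jamal is polled so carries V and received v from Samuel (vv), so Jamal is Vv.

Vv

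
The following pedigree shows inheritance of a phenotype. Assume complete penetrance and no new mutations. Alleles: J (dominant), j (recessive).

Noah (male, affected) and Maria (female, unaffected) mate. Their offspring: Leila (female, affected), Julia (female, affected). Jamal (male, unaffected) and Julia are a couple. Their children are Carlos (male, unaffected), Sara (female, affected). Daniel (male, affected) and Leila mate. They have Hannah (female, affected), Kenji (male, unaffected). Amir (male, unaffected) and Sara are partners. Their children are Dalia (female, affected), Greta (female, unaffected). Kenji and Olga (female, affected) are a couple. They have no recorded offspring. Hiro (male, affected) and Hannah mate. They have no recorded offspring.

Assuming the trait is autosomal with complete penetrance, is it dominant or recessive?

Daniel and Leila are both affected yet have an unaffected child Kenji. Under a recessive model two affected parents are homozygous and every child would be affected, so the trait cannot be recessive.

dominant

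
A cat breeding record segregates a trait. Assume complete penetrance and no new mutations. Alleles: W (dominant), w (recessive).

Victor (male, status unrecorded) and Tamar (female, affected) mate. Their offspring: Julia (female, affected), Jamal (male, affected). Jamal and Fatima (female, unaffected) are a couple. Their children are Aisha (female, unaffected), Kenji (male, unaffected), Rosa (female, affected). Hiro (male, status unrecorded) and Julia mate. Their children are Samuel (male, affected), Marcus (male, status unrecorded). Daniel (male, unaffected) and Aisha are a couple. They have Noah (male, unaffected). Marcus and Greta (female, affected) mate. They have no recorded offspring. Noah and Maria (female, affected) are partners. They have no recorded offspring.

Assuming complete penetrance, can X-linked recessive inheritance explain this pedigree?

Yes

A consistent assignment under X-linked recessive exists: Victor X^w Y, Tamar X^w X^w, Julia X^w X^w, Jamal X^w Y, Fatima X^W X^w, Hiro X^W Y, Aisha X^W X^w, Kenji X^W Y, Rosa X^w X^w, Daniel X^W Y, Samuel X^w Y, Marcus X^w Y, Greta X^w X^w, Noah X^W Y, Maria X^w X^w.
In this assignment every recorded phenotype matches its genotype and every non-founder's genotype is obtainable from its parents' genotypes, so the pedigree is consistent.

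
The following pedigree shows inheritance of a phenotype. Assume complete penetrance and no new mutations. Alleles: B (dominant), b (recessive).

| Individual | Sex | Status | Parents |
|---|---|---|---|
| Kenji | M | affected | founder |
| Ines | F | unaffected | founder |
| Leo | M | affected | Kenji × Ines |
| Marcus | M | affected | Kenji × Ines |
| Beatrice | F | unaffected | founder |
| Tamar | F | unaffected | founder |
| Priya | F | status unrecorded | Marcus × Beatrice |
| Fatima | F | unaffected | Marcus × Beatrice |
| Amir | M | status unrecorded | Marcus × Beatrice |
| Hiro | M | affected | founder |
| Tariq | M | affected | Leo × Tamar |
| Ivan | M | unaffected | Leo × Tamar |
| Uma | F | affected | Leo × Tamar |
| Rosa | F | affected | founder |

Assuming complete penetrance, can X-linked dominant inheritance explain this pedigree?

Under X-linked dominant, Leo (affected, male) cannot arise from Kenji (affected) × Ines (unaffected).

No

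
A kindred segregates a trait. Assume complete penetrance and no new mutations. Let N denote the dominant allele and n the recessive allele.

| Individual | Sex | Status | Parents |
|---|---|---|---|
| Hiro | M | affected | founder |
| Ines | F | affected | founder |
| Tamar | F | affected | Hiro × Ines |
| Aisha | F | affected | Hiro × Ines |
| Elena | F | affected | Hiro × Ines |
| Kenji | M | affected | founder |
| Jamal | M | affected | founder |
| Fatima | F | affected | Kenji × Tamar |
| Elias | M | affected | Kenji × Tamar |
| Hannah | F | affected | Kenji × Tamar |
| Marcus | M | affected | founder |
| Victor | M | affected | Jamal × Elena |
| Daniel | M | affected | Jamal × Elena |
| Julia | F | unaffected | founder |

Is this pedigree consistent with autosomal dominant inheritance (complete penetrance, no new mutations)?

A consistent assignment under autosomal dominant exists: Hiro NN, Ines NN, Tamar NN, Aisha NN, Elena NN, Kenji NN, Jamal NN, Fatima NN, Elias NN, Hannah NN, Marcus NN, Victor NN, Daniel NN, Julia nn.
In this assignment every recorded phenotype matches its genotype and every non-founder's genotype is obtainable from its parents' genotypes, so the pedigree is consistent.

Yes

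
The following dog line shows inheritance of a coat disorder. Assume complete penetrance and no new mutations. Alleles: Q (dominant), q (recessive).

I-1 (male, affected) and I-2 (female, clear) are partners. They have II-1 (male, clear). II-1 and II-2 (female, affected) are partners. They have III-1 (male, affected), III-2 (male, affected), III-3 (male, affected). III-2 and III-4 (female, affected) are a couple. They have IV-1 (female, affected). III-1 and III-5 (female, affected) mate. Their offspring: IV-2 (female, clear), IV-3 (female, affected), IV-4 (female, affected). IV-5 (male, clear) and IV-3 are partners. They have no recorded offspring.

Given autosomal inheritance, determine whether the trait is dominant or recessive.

dominant

III-1 and III-5 are both affected yet have a clear child IV-2. Under a recessive model two affected parents are homozygous and every child would be affected, so the trait cannot be recessive.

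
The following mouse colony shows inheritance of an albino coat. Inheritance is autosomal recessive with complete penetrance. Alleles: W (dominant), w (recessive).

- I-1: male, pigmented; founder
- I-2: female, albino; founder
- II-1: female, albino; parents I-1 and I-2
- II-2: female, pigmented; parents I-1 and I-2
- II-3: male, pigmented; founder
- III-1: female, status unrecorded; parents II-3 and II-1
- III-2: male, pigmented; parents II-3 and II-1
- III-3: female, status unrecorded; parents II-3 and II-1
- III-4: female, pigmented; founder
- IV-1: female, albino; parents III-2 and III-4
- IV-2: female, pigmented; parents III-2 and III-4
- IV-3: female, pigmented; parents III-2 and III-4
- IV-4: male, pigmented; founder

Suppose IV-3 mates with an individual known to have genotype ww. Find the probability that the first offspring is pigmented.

2/3

III-2 is pigmented so carries W and received w from II-1 (ww), so III-2 is Ww.
III-4 is pigmented so carries W and passed w to IV-1 (ww), so III-4 is Ww.
IV-3 is a pigmented offspring of III-2 (Ww) × III-4 (Ww), whose cross gives 1/4 WW : 1/2 Ww : 1/4 ww; conditioning on being pigmented, IV-3 is WW with probability 1/3, Ww with probability 2/3.
Summing over parental genotype combinations, P(offspring is pigmented) = 1/3·1 + 2/3·1/2 = 2/3.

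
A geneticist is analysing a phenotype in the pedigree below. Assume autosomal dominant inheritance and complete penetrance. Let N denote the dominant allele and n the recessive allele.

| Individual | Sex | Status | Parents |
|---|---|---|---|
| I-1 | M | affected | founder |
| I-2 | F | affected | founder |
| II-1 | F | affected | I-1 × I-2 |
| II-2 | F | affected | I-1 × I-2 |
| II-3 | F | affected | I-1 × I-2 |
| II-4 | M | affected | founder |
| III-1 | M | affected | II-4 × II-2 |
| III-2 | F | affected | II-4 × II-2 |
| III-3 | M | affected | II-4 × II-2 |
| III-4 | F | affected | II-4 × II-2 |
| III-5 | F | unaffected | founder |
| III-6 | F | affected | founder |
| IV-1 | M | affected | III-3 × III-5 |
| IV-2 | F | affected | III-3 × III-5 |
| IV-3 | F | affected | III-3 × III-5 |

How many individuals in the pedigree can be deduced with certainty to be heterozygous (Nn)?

3

Obligate heterozygotes: IV-1 is affected so carries N and received n from III-5 (nn), so IV-1 is Nn; IV-2 is affected so carries N and received n from III-5 (nn), so IV-2 is Nn; IV-3 is affected so carries N and received n from III-5 (nn), so IV-3 is Nn.
Every other individual is either homozygous by phenotype or has at least one consistent homozygous assignment, so the count is 3.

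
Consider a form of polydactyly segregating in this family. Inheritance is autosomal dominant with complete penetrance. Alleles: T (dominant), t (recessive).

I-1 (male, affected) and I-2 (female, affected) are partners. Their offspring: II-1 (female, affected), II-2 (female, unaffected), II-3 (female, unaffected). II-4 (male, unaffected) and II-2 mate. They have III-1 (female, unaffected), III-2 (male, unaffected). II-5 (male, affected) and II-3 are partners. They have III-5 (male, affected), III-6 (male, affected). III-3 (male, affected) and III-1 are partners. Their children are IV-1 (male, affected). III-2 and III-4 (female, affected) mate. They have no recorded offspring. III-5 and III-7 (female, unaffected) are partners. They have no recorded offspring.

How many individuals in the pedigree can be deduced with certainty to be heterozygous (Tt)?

Obligate heterozygotes: I-1 is affected so carries T and passed t to II-2 (tt), so I-1 is Tt; I-2 is affected so carries T and passed t to II-2 (tt), so I-2 is Tt; III-5 is affected so carries T and received t from II-3 (tt), so III-5 is Tt; III-6 is affected so carries T and received t from II-3 (tt), so III-6 is Tt; IV-1 is affected so carries T and received t from III-1 (tt), so IV-1 is Tt.
Every other individual is either homozygous by phenotype or has at least one consistent homozygous assignment, so the count is 5.

5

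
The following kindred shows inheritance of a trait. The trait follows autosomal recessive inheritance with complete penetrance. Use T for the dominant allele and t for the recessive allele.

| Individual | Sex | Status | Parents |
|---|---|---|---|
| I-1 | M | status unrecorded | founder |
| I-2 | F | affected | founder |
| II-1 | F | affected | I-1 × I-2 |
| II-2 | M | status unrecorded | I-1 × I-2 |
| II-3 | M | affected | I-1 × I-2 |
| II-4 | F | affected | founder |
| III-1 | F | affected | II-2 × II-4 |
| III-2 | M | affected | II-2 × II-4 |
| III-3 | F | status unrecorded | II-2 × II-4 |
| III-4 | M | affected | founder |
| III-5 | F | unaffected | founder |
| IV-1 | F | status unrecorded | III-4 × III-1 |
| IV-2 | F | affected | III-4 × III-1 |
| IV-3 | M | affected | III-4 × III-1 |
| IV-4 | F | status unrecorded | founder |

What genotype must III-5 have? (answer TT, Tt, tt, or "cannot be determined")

cannot be determined

III-5's phenotype allows TT or Tt, and no parent or child forces a single allele at both positions; consistent genotype assignments exist with III-5 as TT or Tt.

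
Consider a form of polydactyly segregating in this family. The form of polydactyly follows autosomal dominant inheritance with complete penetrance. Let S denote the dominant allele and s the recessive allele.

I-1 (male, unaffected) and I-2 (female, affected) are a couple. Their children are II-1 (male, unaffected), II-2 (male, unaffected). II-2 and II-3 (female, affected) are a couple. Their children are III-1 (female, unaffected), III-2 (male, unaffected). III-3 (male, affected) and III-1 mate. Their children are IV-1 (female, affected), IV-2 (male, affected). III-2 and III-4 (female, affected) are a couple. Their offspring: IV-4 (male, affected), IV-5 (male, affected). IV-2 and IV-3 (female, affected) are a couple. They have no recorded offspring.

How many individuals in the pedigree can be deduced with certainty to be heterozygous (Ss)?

6

Obligate heterozygotes: I-2 is affected so carries S and passed s to II-1 (ss), so I-2 is Ss; II-3 is affected so carries S and passed s to III-1 (ss), so II-3 is Ss; IV-1 is affected so carries S and received s from III-1 (ss), so IV-1 is Ss; IV-2 is affected so carries S and received s from III-1 (ss), so IV-2 is Ss; IV-4 is affected so carries S and received s from III-2 (ss), so IV-4 is Ss; IV-5 is affected so carries S and received s from III-2 (ss), so IV-5 is Ss.
Every other individual is either homozygous by phenotype or has at least one consistent homozygous assignment, so the count is 6.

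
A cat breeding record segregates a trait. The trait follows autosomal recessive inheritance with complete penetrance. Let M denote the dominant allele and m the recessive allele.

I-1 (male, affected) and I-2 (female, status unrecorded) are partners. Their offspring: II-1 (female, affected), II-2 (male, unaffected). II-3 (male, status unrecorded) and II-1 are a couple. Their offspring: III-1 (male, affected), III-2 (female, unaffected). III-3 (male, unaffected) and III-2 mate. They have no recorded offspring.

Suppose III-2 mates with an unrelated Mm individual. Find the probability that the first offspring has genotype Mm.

1/2

III-2 is unaffected so carries M and received m from II-1 (mm), so III-2 is Mm.
The cross gives 1/4 MM : 1/2 Mm : 1/4 mm, so P(offspring has genotype Mm) = 1/2.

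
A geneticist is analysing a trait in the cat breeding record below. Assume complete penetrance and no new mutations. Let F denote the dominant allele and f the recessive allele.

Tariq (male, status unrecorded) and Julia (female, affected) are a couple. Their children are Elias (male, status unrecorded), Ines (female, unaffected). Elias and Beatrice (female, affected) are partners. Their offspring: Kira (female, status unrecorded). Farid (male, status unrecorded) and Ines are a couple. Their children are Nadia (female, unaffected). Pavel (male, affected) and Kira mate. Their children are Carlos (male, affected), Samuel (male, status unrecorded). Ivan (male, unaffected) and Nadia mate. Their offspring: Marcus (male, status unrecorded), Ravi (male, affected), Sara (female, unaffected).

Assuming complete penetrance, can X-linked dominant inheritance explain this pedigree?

No

Under X-linked dominant, Ravi (affected, male) cannot arise from Ivan (unaffected) × Nadia (unaffected).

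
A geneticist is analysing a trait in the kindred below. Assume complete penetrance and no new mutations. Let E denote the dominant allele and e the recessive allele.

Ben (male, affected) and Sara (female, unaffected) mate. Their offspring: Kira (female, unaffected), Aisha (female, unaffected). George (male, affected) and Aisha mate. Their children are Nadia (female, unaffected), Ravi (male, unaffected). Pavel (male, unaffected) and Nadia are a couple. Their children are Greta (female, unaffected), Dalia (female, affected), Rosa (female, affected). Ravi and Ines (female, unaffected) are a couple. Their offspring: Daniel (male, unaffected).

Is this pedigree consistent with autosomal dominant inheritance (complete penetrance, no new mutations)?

No

Under autosomal dominant, Dalia (affected, female) cannot arise from Pavel (unaffected) × Nadia (unaffected).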